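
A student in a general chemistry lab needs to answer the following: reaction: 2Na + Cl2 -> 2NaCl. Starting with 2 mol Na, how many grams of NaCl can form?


Mole ratio NaCl:Na = 2:2
n(NaCl) = 2 × 2/2 = 2.000 mol
mass = 2.000 × 58.44 = 116.88 g

116.88 g


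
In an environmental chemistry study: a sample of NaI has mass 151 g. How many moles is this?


M(NaI) = 149.89 g/mol
n = mass/M = 151/149.89 = 1.0074 mol

1.0074 mol


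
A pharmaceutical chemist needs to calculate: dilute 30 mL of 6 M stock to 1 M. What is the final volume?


C1V1 = C2V2
6 × 30 = 1 × V2
V2 = 180/1 = 180.0 mL

180.0 mL


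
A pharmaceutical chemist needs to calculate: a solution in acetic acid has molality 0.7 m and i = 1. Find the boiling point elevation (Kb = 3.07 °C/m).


ΔTb = Kb × m × i
= 3.07 × 0.7 × 1
= 2.149 °C

2.149 °C


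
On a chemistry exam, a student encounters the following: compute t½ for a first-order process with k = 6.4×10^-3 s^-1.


t½ = ln2/k = 0.693147/(6.4×10^-3 s^-1)
= 108.3 s

108.3 s


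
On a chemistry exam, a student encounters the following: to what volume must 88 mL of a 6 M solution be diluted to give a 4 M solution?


C1V1 = C2V2
6 × 88 = 4 × V2
V2 = 528/4 = 132.0 mL

132.0 mL


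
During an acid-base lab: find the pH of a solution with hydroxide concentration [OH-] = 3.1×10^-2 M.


pOH = -log10([OH-]) = -log10(3.1×10^-2)
= 2 - log10(3.1) = 1.51
pH = 14 - pOH = 14 - 1.51 = 12.49

12.49


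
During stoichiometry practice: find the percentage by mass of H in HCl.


M(HCl) = 1×1.008 + 1×35.45 = 36.458 g/mol
Mass of H = 1 × 1.008 = 1.008 g/mol
% H = 1.008/36.458 × 100 = 2.76%

2.76%


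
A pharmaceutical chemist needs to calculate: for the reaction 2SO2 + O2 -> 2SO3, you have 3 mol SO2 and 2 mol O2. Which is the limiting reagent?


Mole ratio available / coefficient:
  SO2: 3/2 = 1.500
  O2: 2/1 = 2.000
Smaller ratio is limiting.

SO2


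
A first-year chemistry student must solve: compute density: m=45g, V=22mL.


ρ = mass/volume
= 45/22
= 2.045 g/mL

2.045 g/mL


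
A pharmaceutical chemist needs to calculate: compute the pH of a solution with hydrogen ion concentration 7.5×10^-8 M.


pH = -log10([H+]) = -log10(7.5×10^-8)
= 8 - log10(7.5)
= 8 - 0.88
= 7.12

7.12


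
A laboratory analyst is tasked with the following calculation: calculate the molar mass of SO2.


M(SO2) = 1×32.07 + 2×16.0
= 32.07 + 32.0
= 64.07 g/mol

64.07 g/mol


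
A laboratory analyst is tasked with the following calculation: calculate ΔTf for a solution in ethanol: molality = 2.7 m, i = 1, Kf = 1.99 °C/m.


ΔTf = Kf × m × i
= 1.99 × 2.7 × 1
= 5.373 °C

5.373 °C


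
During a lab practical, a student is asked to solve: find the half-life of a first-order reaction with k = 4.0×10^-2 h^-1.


t½ = ln2/k = 0.693147/(4.0×10^-2 h^-1)
= 17.33 h

17.33 h


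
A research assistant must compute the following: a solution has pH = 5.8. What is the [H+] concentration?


[H+] = 10^(-pH) = 10^(-5.8)
= 1.58×10^-6 M

1.58×10^-6 M


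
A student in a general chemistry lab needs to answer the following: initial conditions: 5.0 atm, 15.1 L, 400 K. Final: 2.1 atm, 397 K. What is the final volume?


P1V1/T1 = P2V2/T2
V2 = P1V1T2/(T1P2)
= 5.0×15.1×397/(400×2.1)
= 35.683 L

35.683 L


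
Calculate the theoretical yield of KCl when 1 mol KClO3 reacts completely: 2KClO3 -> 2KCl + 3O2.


Mole ratio KCl:KClO3 = 2:2
n(KCl) = 1 × 2/2 = 1.000 mol
mass = 1.000 × 74.55 = 74.55 g

74.55 g


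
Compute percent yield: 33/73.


% yield = actual/theoretical × 100
= 33/73 × 100
= 45.21%

45.21%


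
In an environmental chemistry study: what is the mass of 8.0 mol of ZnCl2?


M(ZnCl2) = 136.28 g/mol
mass = n × M = 8.0 × 136.28 = 1090.24 g

1090.24 g


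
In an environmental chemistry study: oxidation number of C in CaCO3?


(+2) + x + 3(-2) = 0, so x = +4
Oxidation number: +4

+4


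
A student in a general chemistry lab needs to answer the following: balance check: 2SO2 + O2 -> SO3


Equation: 2SO2 + O2 -> SO3
Check atoms: O: 6≠3, S: 2≠1
Not balanced

No, not balanced


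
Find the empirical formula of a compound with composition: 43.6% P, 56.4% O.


Assume 100 g sample. Moles of each element:
  P: 43.6/30.97 = 1.408 mol
  O: 56.4/16.0 = 3.525 mol
Divide by smallest (1.408):
  P: 1.408/1.408 = 1.0
  O: 3.525/1.408 = 2.5
Multiply all ratios by 2 to obtain whole numbers.
Empirical formula: P2O5

P2O5


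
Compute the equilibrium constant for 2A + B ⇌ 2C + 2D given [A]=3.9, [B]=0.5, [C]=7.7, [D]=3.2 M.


Kc = [C]^2[D]^2/([A]^2[B])
= (7.7^2 × 3.2^2)/(3.9^2 × 0.5^1)
= 607.1296/7.605
= 79.83

79.83


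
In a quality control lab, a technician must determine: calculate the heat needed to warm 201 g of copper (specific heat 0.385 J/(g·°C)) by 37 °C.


q = mcΔT = 201 × 0.385 × 37
= 2863.25 J

2863.25 J


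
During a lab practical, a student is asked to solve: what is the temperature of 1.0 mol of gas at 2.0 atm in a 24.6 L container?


PV = nRT  (R = 0.08206 L·atm/(mol·K))
T = PV/(nR) = 2.0×24.6/(1.0×0.08206)
= 49.20/0.082060
= 599.56 K

599.56 K


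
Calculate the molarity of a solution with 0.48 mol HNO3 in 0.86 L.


M = n/V = 0.48/0.86 = 0.558 mol/L

0.558 M


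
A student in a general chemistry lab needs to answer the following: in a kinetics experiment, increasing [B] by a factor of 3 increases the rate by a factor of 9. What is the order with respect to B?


rate ∝ [B]^n
3^n = 9 → n = 2
Order in B: 2

2


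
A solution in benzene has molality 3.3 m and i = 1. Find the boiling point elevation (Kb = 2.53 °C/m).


ΔTb = Kb × m × i
= 2.53 × 3.3 × 1
= 8.349 °C

8.349 °C


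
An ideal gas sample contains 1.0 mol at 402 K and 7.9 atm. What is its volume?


PV = nRT  (R = 0.08206 L·atm/(mol·K))
V = nRT/P = 1.0×0.08206×402/7.9
= 4.176 L

4.176 L


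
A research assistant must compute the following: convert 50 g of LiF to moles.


M(LiF) = 25.94 g/mol
n = mass/M = 50/25.94 = 1.9275 mol

1.9275 mol


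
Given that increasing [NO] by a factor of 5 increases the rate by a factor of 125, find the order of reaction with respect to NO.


rate ∝ [NO]^n
5^n = 125 → n = 3
Order in NO: 3

3


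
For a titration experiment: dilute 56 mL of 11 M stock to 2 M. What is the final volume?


C1V1 = C2V2
11 × 56 = 2 × V2
V2 = 616/2 = 308.0 mL

308.0 mL


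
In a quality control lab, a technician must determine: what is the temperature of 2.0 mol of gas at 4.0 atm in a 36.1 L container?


PV = nRT  (R = 0.08206 L·atm/(mol·K))
T = PV/(nR) = 4.0×36.1/(2.0×0.08206)
= 144.40/0.164120
= 879.84 K

879.84 K


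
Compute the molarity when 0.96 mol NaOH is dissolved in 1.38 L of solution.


M = n/V = 0.96/1.38 = 0.696 mol/L

0.696 M


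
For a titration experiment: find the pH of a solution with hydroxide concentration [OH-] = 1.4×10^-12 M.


pOH = -log10([OH-]) = -log10(1.4×10^-12)
= 12 - log10(1.4) = 11.85
pH = 14 - pOH = 14 - 11.85 = 2.15

2.15


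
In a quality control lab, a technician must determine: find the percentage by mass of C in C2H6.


M(C2H6) = 2×12.01 + 6×1.008 = 30.068 g/mol
Mass of C = 2 × 12.01 = 24.02 g/mol
% C = 24.02/30.068 × 100 = 79.89%

79.89%


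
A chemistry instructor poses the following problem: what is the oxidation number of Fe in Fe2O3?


2x + 3(-2) = 0, so x = +3
Oxidation number: +3

+3


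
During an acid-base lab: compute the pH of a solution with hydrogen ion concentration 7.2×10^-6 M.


pH = -log10([H+]) = -log10(7.2×10^-6)
= 6 - log10(7.2)
= 6 - 0.86
= 5.14

5.14


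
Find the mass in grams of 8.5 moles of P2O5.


M(P2O5) = 141.94 g/mol
mass = n × M = 8.5 × 141.94 = 1206.49 g

1206.49 g


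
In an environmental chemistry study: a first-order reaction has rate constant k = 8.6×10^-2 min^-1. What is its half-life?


t½ = ln2/k = 0.693147/(8.6×10^-2 min^-1)
= 8.060 min

8.060 min


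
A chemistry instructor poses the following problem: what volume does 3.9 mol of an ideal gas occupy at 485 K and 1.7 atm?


PV = nRT  (R = 0.08206 L·atm/(mol·K))
V = nRT/P = 3.9×0.08206×485/1.7
= 91.304 L

91.304 L


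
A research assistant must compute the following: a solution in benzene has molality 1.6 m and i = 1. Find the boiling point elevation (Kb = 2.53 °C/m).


ΔTb = Kb × m × i
= 2.53 × 1.6 × 1
= 4.048 °C

4.048 °C


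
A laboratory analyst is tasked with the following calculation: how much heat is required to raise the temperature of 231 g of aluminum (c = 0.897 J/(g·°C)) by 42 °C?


q = mcΔT = 231 × 0.897 × 42
= 8702.69 J

8702.69 J


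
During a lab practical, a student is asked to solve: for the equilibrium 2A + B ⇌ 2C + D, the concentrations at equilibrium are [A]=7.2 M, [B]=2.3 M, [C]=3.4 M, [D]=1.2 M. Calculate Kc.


Kc = [C]^2[D]/([A]^2[B])
= (3.4^2 × 1.2^1)/(7.2^2 × 2.3^1)
= 13.872/119.232
= 0.1163

0.1163


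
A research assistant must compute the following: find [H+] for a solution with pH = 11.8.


[H+] = 10^(-pH) = 10^(-11.8)
= 1.58×10^-12 M

1.58×10^-12 M


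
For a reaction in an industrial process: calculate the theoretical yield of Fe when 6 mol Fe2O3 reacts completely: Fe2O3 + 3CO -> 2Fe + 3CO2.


Mole ratio Fe:Fe2O3 = 2:1
n(Fe) = 6 × 2/1 = 12.000 mol
mass = 12.000 × 55.85 = 670.2 g

670.2 g


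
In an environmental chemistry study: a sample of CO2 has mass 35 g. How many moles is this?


M(CO2) = 44.01 g/mol
n = mass/M = 35/44.01 = 0.7953 mol

0.7953 mol


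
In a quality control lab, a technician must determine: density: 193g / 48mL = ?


ρ = mass/volume
= 193/48
= 4.021 g/mL

4.021 g/mL


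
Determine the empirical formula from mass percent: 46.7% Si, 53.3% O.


Assume 100 g sample. Moles of each element:
  Si: 46.7/28.09 = 1.663 mol
  O: 53.3/16.0 = 3.331 mol
Divide by smallest (1.663):
  Si: 1.663/1.663 = 1.0
  O: 3.331/1.663 = 2.0
Empirical formula: SiO2

SiO2


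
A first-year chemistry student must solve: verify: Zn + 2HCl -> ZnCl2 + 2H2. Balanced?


Equation: Zn + 2HCl -> ZnCl2 + 2H2
Check atoms: Cl: 2=2, H: 2≠4, Zn: 1=1
Not balanced

No, not balanced


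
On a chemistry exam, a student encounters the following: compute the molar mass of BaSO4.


M(BaSO4) = 1×137.33 + 1×32.07 + 4×16.0
= 137.33 + 32.07 + 64.0
= 233.4 g/mol

233.4 g/mol


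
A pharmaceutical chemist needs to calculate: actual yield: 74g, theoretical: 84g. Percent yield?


% yield = actual/theoretical × 100
= 74/84 × 100
= 88.1%

88.1%


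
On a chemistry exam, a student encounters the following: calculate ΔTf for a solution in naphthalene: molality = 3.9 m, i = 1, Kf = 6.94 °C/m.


ΔTf = Kf × m × i
= 6.94 × 3.9 × 1
= 27.066 °C

27.066 °C


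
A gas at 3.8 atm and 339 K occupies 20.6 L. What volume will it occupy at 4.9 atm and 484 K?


P1V1/T1 = P2V2/T2
V2 = P1V1T2/(T1P2)
= 3.8×20.6×484/(339×4.9)
= 22.809 L

22.809 L


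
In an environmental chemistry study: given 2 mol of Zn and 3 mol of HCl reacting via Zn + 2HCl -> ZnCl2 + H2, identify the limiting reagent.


Mole ratio available / coefficient:
  Zn: 2/1 = 2.000
  HCl: 3/2 = 1.500
Smaller ratio is limiting.

HCl


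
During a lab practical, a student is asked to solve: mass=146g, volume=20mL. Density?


ρ = mass/volume
= 146/20
= 7.3 g/mL

7.3 g/mL


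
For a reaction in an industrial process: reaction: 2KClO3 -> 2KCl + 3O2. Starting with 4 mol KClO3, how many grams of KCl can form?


Mole ratio KCl:KClO3 = 2:2
n(KCl) = 4 × 2/2 = 4.000 mol
mass = 4.000 × 74.55 = 298.2 g

298.2 g


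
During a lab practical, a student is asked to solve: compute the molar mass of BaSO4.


M(BaSO4) = 1×137.33 + 1×32.07 + 4×16.0
= 137.33 + 32.07 + 64.0
= 233.4 g/mol

233.4 g/mol


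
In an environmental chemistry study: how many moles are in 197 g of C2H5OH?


M(C2H5OH) = 46.07 g/mol
n = mass/M = 197/46.07 = 4.2761 mol

4.2761 mol


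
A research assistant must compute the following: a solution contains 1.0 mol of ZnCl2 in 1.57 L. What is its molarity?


M = n/V = 1.0/1.57 = 0.637 mol/L

0.637 M


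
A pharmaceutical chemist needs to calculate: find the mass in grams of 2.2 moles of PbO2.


M(PbO2) = 239.2 g/mol
mass = n × M = 2.2 × 239.2 = 526.24 g

526.24 g


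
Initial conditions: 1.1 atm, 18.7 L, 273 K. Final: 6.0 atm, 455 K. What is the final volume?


P1V1/T1 = P2V2/T2
V2 = P1V1T2/(T1P2)
= 1.1×18.7×455/(273×6.0)
= 5.714 L

5.714 L


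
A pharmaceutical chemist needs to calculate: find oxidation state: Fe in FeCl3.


x + 3(-1) = 0, so x = +3
Oxidation number: +3

+3


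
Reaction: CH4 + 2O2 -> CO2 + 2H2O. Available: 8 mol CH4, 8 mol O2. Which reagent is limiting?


Mole ratio available / coefficient:
  CH4: 8/1 = 8.000
  O2: 8/2 = 4.000
Smaller ratio is limiting.

O2


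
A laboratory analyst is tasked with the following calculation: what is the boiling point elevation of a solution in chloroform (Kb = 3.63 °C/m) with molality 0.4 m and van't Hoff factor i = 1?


ΔTb = Kb × m × i
= 3.63 × 0.4 × 1
= 1.452 °C

1.452 °C


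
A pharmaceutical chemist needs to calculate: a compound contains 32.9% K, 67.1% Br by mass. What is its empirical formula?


Assume 100 g sample. Moles of each element:
  K: 32.9/39.1 = 0.841 mol
  Br: 67.1/79.9 = 0.84 mol
Divide by smallest (0.84):
  K: 0.841/0.84 = 1.0
  Br: 0.84/0.84 = 1.0
Empirical formula: KBr

KBr


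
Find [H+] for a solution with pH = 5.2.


[H+] = 10^(-pH) = 10^(-5.2)
= 6.31×10^-6 M

6.31×10^-6 M


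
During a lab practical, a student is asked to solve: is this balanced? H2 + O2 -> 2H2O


Equation: H2 + O2 -> 2H2O
Check atoms: H: 2≠4, O: 2=2
Not balanced

No, not balanced


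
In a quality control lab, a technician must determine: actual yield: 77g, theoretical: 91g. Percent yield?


% yield = actual/theoretical × 100
= 77/91 × 100
= 84.62%

84.62%


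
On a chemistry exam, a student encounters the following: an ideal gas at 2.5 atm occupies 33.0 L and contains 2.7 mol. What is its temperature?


PV = nRT  (R = 0.08206 L·atm/(mol·K))
T = PV/(nR) = 2.5×33.0/(2.7×0.08206)
= 82.50/0.221562
= 372.36 K

372.36 K


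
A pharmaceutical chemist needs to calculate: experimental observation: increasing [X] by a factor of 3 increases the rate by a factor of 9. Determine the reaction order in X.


rate ∝ [X]^n
3^n = 9 → n = 2
Order in X: 2

2


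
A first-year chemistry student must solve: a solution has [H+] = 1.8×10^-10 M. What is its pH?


pH = -log10([H+]) = -log10(1.8×10^-10)
= 10 - log10(1.8)
= 10 - 0.26
= 9.74

9.74


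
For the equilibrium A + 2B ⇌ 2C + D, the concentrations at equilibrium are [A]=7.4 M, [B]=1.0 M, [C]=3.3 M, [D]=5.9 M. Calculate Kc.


Kc = [C]^2[D]/([A][B]^2)
= (3.3^2 × 5.9^1)/(7.4^1 × 1.0^2)
= 64.251/7.4
= 8.683

8.683


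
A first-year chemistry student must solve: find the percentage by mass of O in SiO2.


M(SiO2) = 1×28.09 + 2×16.0 = 60.09 g/mol
Mass of O = 2 × 16.0 = 32.00 g/mol
% O = 32.00/60.09 × 100 = 53.25%

53.25%


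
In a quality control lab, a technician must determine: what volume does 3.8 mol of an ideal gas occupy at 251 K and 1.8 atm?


PV = nRT  (R = 0.08206 L·atm/(mol·K))
V = nRT/P = 3.8×0.08206×251/1.8
= 43.483 L

43.483 L


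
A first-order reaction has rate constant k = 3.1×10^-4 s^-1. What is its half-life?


t½ = ln2/k = 0.693147/(3.1×10^-4 s^-1)
= 2236 s

2236 s


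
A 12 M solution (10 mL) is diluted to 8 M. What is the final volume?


C1V1 = C2V2
12 × 10 = 8 × V2
V2 = 120/8 = 15.0 mL

15.0 mL


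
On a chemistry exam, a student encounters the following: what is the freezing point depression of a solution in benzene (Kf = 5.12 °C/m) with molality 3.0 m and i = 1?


ΔTf = Kf × m × i
= 5.12 × 3.0 × 1
= 15.36 °C

15.36 °C


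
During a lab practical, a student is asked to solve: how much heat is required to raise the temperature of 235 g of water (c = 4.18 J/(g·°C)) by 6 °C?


q = mcΔT = 235 × 4.18 × 6
= 5893.80 J

5893.80 J


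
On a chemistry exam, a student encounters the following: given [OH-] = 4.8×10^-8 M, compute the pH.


pOH = -log10([OH-]) = -log10(4.8×10^-8)
= 8 - log10(4.8) = 7.32
pH = 14 - pOH = 14 - 7.32 = 6.68

6.68


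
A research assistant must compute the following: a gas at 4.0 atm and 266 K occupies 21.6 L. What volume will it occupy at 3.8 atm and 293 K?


P1V1/T1 = P2V2/T2
V2 = P1V1T2/(T1P2)
= 4.0×21.6×293/(266×3.8)
= 25.045 L

25.045 L


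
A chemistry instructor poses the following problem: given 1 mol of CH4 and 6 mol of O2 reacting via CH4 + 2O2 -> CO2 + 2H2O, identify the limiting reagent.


Mole ratio available / coefficient:
  CH4: 1/1 = 1.000
  O2: 6/2 = 3.000
Smaller ratio is limiting.

CH4


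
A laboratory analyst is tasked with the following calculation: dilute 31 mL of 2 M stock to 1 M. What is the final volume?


C1V1 = C2V2
2 × 31 = 1 × V2
V2 = 62/1 = 62.0 mL

62.0 mL


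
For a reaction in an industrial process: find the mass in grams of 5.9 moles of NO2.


M(NO2) = 46.01 g/mol
mass = n × M = 5.9 × 46.01 = 271.46 g

271.46 g


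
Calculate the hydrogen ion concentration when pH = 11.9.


[H+] = 10^(-pH) = 10^(-11.9)
= 1.26×10^-12 M

1.26×10^-12 M


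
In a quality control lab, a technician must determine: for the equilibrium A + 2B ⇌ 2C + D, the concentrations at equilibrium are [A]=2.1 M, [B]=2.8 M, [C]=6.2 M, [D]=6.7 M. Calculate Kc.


Kc = [C]^2[D]/([A][B]^2)
= (6.2^2 × 6.7^1)/(2.1^1 × 2.8^2)
= 257.548/16.464
= 15.64

15.64


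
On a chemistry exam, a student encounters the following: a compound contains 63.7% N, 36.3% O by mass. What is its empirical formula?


Assume 100 g sample. Moles of each element:
  N: 63.7/14.01 = 4.547 mol
  O: 36.3/16.0 = 2.269 mol
Divide by smallest (2.269):
  N: 4.547/2.269 = 2.0
  O: 2.269/2.269 = 1.0
Empirical formula: N2O

N2O


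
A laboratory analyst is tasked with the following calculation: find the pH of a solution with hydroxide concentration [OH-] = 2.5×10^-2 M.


pOH = -log10([OH-]) = -log10(2.5×10^-2)
= 2 - log10(2.5) = 1.6
pH = 14 - pOH = 14 - 1.6 = 12.4

12.4


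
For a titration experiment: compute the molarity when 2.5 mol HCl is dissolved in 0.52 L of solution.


M = n/V = 2.5/0.52 = 4.808 mol/L

4.808 M


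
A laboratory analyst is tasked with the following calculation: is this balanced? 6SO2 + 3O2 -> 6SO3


Equation: 6SO2 + 3O2 -> 6SO3
Check atoms: O: 18=18, S: 6=6
Balanced

Yes, balanced


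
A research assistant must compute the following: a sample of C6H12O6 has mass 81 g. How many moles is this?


M(C6H12O6) = 180.16 g/mol
n = mass/M = 81/180.16 = 0.4496 mol

0.4496 mol


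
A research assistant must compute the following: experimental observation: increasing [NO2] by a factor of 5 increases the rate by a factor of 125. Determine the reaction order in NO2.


rate ∝ [NO2]^n
5^n = 125 → n = 3
Order in NO2: 3

3


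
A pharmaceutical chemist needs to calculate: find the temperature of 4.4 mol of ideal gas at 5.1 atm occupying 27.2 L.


PV = nRT  (R = 0.08206 L·atm/(mol·K))
T = PV/(nR) = 5.1×27.2/(4.4×0.08206)
= 138.72/0.361064
= 384.20 K

384.20 K


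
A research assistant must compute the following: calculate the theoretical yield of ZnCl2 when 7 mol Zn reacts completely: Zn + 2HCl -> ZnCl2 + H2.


Mole ratio ZnCl2:Zn = 1:1
n(ZnCl2) = 7 × 1/1 = 7.000 mol
mass = 7.000 × 136.28 = 953.96 g

953.96 g


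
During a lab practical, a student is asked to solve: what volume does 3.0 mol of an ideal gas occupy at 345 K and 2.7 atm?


PV = nRT  (R = 0.08206 L·atm/(mol·K))
V = nRT/P = 3.0×0.08206×345/2.7
= 31.456 L

31.456 L


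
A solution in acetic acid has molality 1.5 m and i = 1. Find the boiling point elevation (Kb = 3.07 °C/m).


ΔTb = Kb × m × i
= 3.07 × 1.5 × 1
= 4.605 °C

4.605 °C


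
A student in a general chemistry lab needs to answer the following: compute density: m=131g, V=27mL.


ρ = mass/volume
= 131/27
= 4.852 g/mL

4.852 g/mL


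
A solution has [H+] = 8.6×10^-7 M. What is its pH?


pH = -log10([H+]) = -log10(8.6×10^-7)
= 7 - log10(8.6)
= 7 - 0.93
= 6.07

6.07


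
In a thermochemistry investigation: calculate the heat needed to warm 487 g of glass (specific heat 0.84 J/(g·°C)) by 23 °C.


q = mcΔT = 487 × 0.84 × 23
= 9408.84 J

9408.84 J


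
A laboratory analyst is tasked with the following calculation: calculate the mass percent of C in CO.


M(CO) = 1×12.01 + 1×16.0 = 28.01 g/mol
Mass of C = 1 × 12.01 = 12.01 g/mol
% C = 12.01/28.01 × 100 = 42.88%

42.88%


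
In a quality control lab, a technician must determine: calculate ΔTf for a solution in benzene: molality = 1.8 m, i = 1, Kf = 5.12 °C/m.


ΔTf = Kf × m × i
= 5.12 × 1.8 × 1
= 9.216 °C

9.216 °C


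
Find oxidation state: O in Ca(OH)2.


O is usually -2
Oxidation number: -2

-2


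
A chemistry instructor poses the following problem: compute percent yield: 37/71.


% yield = actual/theoretical × 100
= 37/71 × 100
= 52.11%

52.11%


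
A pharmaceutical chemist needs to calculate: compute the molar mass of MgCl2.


M(MgCl2) = 1×24.31 + 2×35.45
= 24.31 + 70.9
= 95.21 g/mol

95.21 g/mol


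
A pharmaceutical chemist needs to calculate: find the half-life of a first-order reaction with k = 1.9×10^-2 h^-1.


t½ = ln2/k = 0.693147/(1.9×10^-2 h^-1)
= 36.48 h

36.48 h


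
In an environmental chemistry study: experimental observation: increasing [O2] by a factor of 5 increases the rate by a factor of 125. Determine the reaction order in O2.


rate ∝ [O2]^n
5^n = 125 → n = 3
Order in O2: 3

3


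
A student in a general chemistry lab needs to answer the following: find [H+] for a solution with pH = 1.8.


[H+] = 10^(-pH) = 10^(-1.8)
= 1.58×10^-2 M

1.58×10^-2 M


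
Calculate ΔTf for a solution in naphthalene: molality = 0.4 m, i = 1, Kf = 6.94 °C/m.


ΔTf = Kf × m × i
= 6.94 × 0.4 × 1
= 2.776 °C

2.776 °C


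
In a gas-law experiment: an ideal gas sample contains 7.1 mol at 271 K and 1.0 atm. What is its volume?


PV = nRT  (R = 0.08206 L·atm/(mol·K))
V = nRT/P = 7.1×0.08206×271/1.0
= 157.892 L

157.892 L


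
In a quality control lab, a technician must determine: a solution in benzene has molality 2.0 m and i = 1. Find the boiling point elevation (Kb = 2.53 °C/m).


ΔTb = Kb × m × i
= 2.53 × 2.0 × 1
= 5.06 °C

5.06 °C


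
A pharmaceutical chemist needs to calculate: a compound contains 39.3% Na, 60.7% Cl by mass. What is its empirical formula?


Assume 100 g sample. Moles of each element:
  Na: 39.3/22.99 = 1.709 mol
  Cl: 60.7/35.45 = 1.712 mol
Divide by smallest (1.709):
  Na: 1.709/1.709 = 1.0
  Cl: 1.712/1.709 = 1.0
Empirical formula: NaCl

NaCl


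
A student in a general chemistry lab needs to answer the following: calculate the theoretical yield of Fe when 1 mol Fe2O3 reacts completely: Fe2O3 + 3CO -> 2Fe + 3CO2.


Mole ratio Fe:Fe2O3 = 2:1
n(Fe) = 1 × 2/1 = 2.000 mol
mass = 2.000 × 55.85 = 111.7 g

111.7 g


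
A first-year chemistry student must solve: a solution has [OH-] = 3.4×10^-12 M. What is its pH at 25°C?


pOH = -log10([OH-]) = -log10(3.4×10^-12)
= 12 - log10(3.4) = 11.47
pH = 14 - pOH = 14 - 11.47 = 2.53

2.53


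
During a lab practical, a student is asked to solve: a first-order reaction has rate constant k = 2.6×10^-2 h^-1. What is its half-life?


t½ = ln2/k = 0.693147/(2.6×10^-2 h^-1)
= 26.66 h

26.66 h


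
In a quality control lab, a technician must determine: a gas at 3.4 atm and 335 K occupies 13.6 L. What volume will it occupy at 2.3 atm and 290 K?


P1V1/T1 = P2V2/T2
V2 = P1V1T2/(T1P2)
= 3.4×13.6×290/(335×2.3)
= 17.404 L

17.404 L


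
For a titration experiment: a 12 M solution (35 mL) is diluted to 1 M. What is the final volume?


C1V1 = C2V2
12 × 35 = 1 × V2
V2 = 420/1 = 420.0 mL

420.0 mL


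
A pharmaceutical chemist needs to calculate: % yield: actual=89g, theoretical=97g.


% yield = actual/theoretical × 100
= 89/97 × 100
= 91.75%

91.75%


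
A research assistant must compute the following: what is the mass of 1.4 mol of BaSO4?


M(BaSO4) = 233.4 g/mol
mass = n × M = 1.4 × 233.4 = 326.76 g

326.76 g


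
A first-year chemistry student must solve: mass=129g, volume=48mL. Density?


ρ = mass/volume
= 129/48
= 2.688 g/mL

2.688 g/mL


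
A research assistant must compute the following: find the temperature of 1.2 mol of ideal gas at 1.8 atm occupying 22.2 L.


PV = nRT  (R = 0.08206 L·atm/(mol·K))
T = PV/(nR) = 1.8×22.2/(1.2×0.08206)
= 39.96/0.098472
= 405.80 K

405.80 K


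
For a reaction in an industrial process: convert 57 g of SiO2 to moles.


M(SiO2) = 60.09 g/mol
n = mass/M = 57/60.09 = 0.9486 mol

0.9486 mol


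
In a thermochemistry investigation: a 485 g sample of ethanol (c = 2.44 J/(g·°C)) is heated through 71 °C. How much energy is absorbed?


q = mcΔT = 485 × 2.44 × 71
= 84021.40 J

84021.40 J


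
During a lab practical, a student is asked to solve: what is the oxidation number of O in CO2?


O is usually -2
Oxidation number: -2

-2


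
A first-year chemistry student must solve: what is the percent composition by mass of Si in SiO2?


M(SiO2) = 1×28.09 + 2×16.0 = 60.09 g/mol
Mass of Si = 1 × 28.09 = 28.09 g/mol
% Si = 28.09/60.09 × 100 = 46.75%

46.75%


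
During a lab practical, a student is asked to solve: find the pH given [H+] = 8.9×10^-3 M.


pH = -log10([H+]) = -log10(8.9×10^-3)
= 3 - log10(8.9)
= 3 - 0.95
= 2.05

2.05


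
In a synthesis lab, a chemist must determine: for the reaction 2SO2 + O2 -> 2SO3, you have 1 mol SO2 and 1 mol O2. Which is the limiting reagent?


Mole ratio available / coefficient:
  SO2: 1/2 = 0.500
  O2: 1/1 = 1.000
Smaller ratio is limiting.

SO2


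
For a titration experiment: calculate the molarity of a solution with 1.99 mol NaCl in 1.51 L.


M = n/V = 1.99/1.51 = 1.318 mol/L

1.318 M


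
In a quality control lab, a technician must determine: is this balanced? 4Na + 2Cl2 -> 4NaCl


Equation: 4Na + 2Cl2 -> 4NaCl
Check atoms: Cl: 4=4, Na: 4=4
Balanced

Yes, balanced


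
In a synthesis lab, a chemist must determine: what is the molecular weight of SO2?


M(SO2) = 1×32.07 + 2×16.0
= 32.07 + 32.0
= 64.07 g/mol

64.07 g/mol


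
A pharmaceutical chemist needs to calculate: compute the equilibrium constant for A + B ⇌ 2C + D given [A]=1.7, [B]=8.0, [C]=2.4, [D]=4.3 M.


Kc = [C]^2[D]/([A][B])
= (2.4^2 × 4.3^1)/(1.7^1 × 8.0^1)
= 24.768/13.6
= 1.821

1.821


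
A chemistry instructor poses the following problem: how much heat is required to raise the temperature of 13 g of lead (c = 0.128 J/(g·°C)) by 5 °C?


q = mcΔT = 13 × 0.128 × 5
= 8.32 J

8.32 J


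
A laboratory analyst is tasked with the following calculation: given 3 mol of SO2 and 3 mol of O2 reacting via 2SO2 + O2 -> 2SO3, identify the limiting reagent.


Mole ratio available / coefficient:
  SO2: 3/2 = 1.500
  O2: 3/1 = 3.000
Smaller ratio is limiting.

SO2


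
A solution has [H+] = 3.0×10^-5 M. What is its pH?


pH = -log10([H+]) = -log10(3.0×10^-5)
= 5 - log10(3.0)
= 5 - 0.48
= 4.52

4.52


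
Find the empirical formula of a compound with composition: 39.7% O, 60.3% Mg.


Assume 100 g sample. Moles of each element:
  O: 39.7/16.0 = 2.481 mol
  Mg: 60.3/24.31 = 2.48 mol
Divide by smallest (2.48):
  O: 2.481/2.48 = 1.0
  Mg: 2.48/2.48 = 1.0
Empirical formula: MgO

MgO


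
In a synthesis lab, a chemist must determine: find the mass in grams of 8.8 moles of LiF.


M(LiF) = 25.94 g/mol
mass = n × M = 8.8 × 25.94 = 228.27 g

228.27 g


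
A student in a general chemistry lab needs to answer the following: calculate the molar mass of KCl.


M(KCl) = 1×39.1 + 1×35.45
= 39.1 + 35.45
= 74.55 g/mol

74.55 g/mol


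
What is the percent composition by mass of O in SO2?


M(SO2) = 1×32.07 + 2×16.0 = 64.07 g/mol
Mass of O = 2 × 16.0 = 32.00 g/mol
% O = 32.00/64.07 × 100 = 49.95%

49.95%


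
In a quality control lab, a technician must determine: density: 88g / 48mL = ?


ρ = mass/volume
= 88/48
= 1.833 g/mL

1.833 g/mL


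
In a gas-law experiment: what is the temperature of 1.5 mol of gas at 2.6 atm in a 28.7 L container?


PV = nRT  (R = 0.08206 L·atm/(mol·K))
T = PV/(nR) = 2.6×28.7/(1.5×0.08206)
= 74.62/0.123090
= 606.22 K

606.22 K


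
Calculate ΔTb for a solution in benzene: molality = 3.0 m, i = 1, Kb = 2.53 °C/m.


ΔTb = Kb × m × i
= 2.53 × 3.0 × 1
= 7.59 °C

7.59 °C


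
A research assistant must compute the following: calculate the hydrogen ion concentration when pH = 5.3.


[H+] = 10^(-pH) = 10^(-5.3)
= 5.01×10^-6 M

5.01×10^-6 M


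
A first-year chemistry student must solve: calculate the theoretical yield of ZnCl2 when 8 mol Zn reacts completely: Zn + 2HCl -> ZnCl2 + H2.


Mole ratio ZnCl2:Zn = 1:1
n(ZnCl2) = 8 × 1/1 = 8.000 mol
mass = 8.000 × 136.28 = 1090.24 g

1090.24 g


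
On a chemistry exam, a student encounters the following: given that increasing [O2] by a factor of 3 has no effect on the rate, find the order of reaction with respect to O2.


rate ∝ [O2]^n
rate ∝ [O2]^0
Order in O2: 0

0


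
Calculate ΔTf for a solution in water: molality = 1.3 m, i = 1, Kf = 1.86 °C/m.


ΔTf = Kf × m × i
= 1.86 × 1.3 × 1
= 2.418 °C

2.418 °C


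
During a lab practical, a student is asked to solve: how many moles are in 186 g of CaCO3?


M(CaCO3) = 100.09 g/mol
n = mass/M = 186/100.09 = 1.8583 mol

1.8583 mol


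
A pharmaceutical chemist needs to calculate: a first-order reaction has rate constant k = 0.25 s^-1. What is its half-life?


t½ = ln2/k = 0.693147/(0.25 s^-1)
= 2.773 s

2.773 s


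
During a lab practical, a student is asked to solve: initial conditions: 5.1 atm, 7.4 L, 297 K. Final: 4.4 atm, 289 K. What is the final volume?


P1V1/T1 = P2V2/T2
V2 = P1V1T2/(T1P2)
= 5.1×7.4×289/(297×4.4)
= 8.346 L

8.346 L


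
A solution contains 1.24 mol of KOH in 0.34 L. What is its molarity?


M = n/V = 1.24/0.34 = 3.647 mol/L

3.647 M


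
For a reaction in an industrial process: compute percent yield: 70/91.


% yield = actual/theoretical × 100
= 70/91 × 100
= 76.92%

76.92%


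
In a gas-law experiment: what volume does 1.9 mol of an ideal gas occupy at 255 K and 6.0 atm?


PV = nRT  (R = 0.08206 L·atm/(mol·K))
V = nRT/P = 1.9×0.08206×255/6.0
= 6.626 L

6.626 L


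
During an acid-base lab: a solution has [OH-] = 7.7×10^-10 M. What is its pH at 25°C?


pOH = -log10([OH-]) = -log10(7.7×10^-10)
= 10 - log10(7.7) = 9.11
pH = 14 - pOH = 14 - 9.11 = 4.89

4.89


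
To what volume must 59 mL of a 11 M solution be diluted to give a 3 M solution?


C1V1 = C2V2
11 × 59 = 3 × V2
V2 = 649/3 = 216.33 mL

216.33 mL


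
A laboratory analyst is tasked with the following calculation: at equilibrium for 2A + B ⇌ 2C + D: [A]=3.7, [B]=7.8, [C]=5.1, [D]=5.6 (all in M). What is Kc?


Kc = [C]^2[D]/([A]^2[B])
= (5.1^2 × 5.6^1)/(3.7^2 × 7.8^1)
= 145.656/106.782
= 1.364

1.364


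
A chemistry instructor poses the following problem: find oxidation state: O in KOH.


O is usually -2
Oxidation number: -2

-2


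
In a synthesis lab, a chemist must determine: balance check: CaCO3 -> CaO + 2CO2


Equation: CaCO3 -> CaO + 2CO2
Check atoms: C: 1≠2, Ca: 1=1, O: 3≠5
Not balanced

No, not balanced


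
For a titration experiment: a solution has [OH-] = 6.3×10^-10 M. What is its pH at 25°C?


pOH = -log10([OH-]) = -log10(6.3×10^-10)
= 10 - log10(6.3) = 9.2
pH = 14 - pOH = 14 - 9.2 = 4.8

4.8


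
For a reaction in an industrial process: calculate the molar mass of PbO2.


M(PbO2) = 1×207.2 + 2×16.0
= 207.2 + 32.0
= 239.2 g/mol

239.2 g/mol


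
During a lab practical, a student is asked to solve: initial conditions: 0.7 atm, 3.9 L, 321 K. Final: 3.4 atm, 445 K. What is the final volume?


P1V1/T1 = P2V2/T2
V2 = P1V1T2/(T1P2)
= 0.7×3.9×445/(321×3.4)
= 1.113 L

1.113 L


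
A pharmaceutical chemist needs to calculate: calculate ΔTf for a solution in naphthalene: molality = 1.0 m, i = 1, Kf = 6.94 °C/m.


ΔTf = Kf × m × i
= 6.94 × 1.0 × 1
= 6.94 °C

6.94 °C


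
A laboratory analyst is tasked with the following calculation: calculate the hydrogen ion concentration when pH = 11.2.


[H+] = 10^(-pH) = 10^(-11.2)
= 6.31×10^-12 M

6.31×10^-12 M


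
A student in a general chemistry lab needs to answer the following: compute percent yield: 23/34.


% yield = actual/theoretical × 100
= 23/34 × 100
= 67.65%

67.65%


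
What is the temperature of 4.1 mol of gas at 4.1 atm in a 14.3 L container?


PV = nRT  (R = 0.08206 L·atm/(mol·K))
T = PV/(nR) = 4.1×14.3/(4.1×0.08206)
= 58.63/0.336446
= 174.26 K

174.26 K


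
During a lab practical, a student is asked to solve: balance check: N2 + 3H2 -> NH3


Equation: N2 + 3H2 -> NH3
Check atoms: H: 6≠3, N: 2≠1
Not balanced

No, not balanced


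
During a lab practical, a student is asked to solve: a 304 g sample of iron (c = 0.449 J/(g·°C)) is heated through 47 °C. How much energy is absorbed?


q = mcΔT = 304 × 0.449 × 47
= 6415.31 J

6415.31 J


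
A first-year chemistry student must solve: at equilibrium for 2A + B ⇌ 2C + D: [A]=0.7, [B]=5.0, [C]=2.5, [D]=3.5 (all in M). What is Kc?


Kc = [C]^2[D]/([A]^2[B])
= (2.5^2 × 3.5^1)/(0.7^2 × 5.0^1)
= 21.875/2.45
= 8.929

8.929


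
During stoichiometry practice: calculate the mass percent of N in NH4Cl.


M(NH4Cl) = 1×14.01 + 4×1.008 + 1×35.45 = 53.492 g/mol
Mass of N = 1 × 14.01 = 14.01 g/mol
% N = 14.01/53.492 × 100 = 26.19%

26.19%


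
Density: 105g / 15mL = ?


ρ = mass/volume
= 105/15
= 7.0 g/mL

7.0 g/mL


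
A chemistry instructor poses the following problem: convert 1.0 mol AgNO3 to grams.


M(AgNO3) = 169.88 g/mol
mass = n × M = 1.0 × 169.88 = 169.88 g

169.88 g


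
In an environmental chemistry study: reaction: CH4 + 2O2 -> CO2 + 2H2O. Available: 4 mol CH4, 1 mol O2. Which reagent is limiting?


Mole ratio available / coefficient:
  CH4: 4/1 = 4.000
  O2: 1/2 = 0.500
Smaller ratio is limiting.

O2


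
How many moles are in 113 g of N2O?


M(N2O) = 44.02 g/mol
n = mass/M = 113/44.02 = 2.567 mol

2.567 mol


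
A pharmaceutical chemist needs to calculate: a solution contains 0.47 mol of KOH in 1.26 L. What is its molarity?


M = n/V = 0.47/1.26 = 0.373 mol/L

0.373 M


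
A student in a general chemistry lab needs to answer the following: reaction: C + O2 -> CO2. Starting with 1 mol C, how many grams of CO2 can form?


Mole ratio CO2:C = 1:1
n(CO2) = 1 × 1/1 = 1.000 mol
mass = 1.000 × 44.01 = 44.01 g

44.01 g


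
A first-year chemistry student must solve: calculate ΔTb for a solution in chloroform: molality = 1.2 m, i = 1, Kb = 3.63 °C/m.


ΔTb = Kb × m × i
= 3.63 × 1.2 × 1
= 4.356 °C

4.356 °C


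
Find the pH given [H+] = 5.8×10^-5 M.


pH = -log10([H+]) = -log10(5.8×10^-5)
= 5 - log10(5.8)
= 5 - 0.76
= 4.24

4.24


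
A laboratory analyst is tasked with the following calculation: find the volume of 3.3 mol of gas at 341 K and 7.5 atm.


PV = nRT  (R = 0.08206 L·atm/(mol·K))
V = nRT/P = 3.3×0.08206×341/7.5
= 12.312 L

12.312 L


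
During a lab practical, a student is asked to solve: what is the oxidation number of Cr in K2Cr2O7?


2(+1) + 2x + 7(-2) = 0, so x = +6
Oxidation number: +6

+6


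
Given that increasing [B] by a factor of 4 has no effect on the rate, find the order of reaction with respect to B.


rate ∝ [B]^n
rate ∝ [B]^0
Order in B: 0

0


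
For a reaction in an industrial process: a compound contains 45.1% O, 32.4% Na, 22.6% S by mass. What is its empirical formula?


Assume 100 g sample. Moles of each element:
  O: 45.1/16.0 = 2.819 mol
  Na: 32.4/22.99 = 1.409 mol
  S: 22.6/32.07 = 0.705 mol
Divide by smallest (0.705):
  O: 2.819/0.705 = 4.0
  Na: 1.409/0.705 = 2.0
  S: 0.705/0.705 = 1.0
Empirical formula: Na2SO4

Na2SO4


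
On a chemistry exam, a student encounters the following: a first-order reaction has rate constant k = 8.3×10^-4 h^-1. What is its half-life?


t½ = ln2/k = 0.693147/(8.3×10^-4 h^-1)
= 835.1 h

835.1 h


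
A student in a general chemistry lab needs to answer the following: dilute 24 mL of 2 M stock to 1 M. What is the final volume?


C1V1 = C2V2
2 × 24 = 1 × V2
V2 = 48/1 = 48.0 mL

48.0 mL


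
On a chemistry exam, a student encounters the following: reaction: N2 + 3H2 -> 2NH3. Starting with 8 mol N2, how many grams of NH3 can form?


Mole ratio NH3:N2 = 2:1
n(NH3) = 8 × 2/1 = 16.000 mol
mass = 16.000 × 17.03 = 272.48 g

272.48 g


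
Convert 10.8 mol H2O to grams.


M(H2O) = 18.02 g/mol
mass = n × M = 10.8 × 18.02 = 194.62 g

194.62 g


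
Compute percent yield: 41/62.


% yield = actual/theoretical × 100
= 41/62 × 100
= 66.13%

66.13%


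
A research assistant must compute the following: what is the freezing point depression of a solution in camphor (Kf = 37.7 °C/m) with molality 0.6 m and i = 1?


ΔTf = Kf × m × i
= 37.7 × 0.6 × 1
= 22.62 °C

22.62 °C


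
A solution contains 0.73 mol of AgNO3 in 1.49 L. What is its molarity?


M = n/V = 0.73/1.49 = 0.490 mol/L

0.490 M


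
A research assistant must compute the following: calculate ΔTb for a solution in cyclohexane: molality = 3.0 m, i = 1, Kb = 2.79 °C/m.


ΔTb = Kb × m × i
= 2.79 × 3.0 × 1
= 8.37 °C

8.37 °C


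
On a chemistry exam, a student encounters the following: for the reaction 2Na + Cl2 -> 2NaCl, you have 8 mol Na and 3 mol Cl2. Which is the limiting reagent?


Mole ratio available / coefficient:
  Na: 8/2 = 4.000
  Cl2: 3/1 = 3.000
Smaller ratio is limiting.

Cl2


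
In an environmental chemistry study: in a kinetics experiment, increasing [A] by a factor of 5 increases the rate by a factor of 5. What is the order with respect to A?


rate ∝ [A]^n
5^n = 5 → n = 1
Order in A: 1

1


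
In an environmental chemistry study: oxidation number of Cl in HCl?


halide: -1
Oxidation number: -1

-1


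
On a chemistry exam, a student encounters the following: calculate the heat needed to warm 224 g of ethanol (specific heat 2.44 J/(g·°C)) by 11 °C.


q = mcΔT = 224 × 2.44 × 11
= 6012.16 J

6012.16 J


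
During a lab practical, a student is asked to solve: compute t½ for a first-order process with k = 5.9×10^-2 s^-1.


t½ = ln2/k = 0.693147/(5.9×10^-2 s^-1)
= 11.75 s

11.75 s


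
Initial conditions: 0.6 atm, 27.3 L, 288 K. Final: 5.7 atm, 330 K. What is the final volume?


P1V1/T1 = P2V2/T2
V2 = P1V1T2/(T1P2)
= 0.6×27.3×330/(288×5.7)
= 3.293 L

3.293 L


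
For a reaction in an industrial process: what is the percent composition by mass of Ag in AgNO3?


M(AgNO3) = 1×107.87 + 1×14.01 + 3×16.0 = 169.88 g/mol
Mass of Ag = 1 × 107.87 = 107.87 g/mol
% Ag = 107.87/169.88 × 100 = 63.50%

63.50%


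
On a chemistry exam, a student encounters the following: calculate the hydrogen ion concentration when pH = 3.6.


[H+] = 10^(-pH) = 10^(-3.6)
= 2.51×10^-4 M

2.51×10^-4 M


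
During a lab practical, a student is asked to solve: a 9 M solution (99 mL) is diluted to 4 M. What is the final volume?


C1V1 = C2V2
9 × 99 = 4 × V2
V2 = 891/4 = 222.75 mL

222.75 mL


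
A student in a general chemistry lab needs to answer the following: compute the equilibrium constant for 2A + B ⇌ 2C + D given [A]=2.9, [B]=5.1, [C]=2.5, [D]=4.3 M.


Kc = [C]^2[D]/([A]^2[B])
= (2.5^2 × 4.3^1)/(2.9^2 × 5.1^1)
= 26.875/42.891
= 0.6266

0.6266
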